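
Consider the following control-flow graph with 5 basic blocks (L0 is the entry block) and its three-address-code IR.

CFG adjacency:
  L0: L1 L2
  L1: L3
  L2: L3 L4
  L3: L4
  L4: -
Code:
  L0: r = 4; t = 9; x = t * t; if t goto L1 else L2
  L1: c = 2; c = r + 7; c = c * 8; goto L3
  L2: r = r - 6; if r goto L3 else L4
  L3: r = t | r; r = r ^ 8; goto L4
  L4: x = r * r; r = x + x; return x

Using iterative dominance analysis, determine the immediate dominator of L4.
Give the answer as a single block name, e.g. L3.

Answer: L0

Derivation:
idom tree: L1←L0 L2←L0 L3←L0 L4←L0
Join-block Dom:
  L3: preds {L1,L2}: {L0,L1} ∩ {L0,L2} = {L0}; idom=L0
  L4: preds {L2,L3}: {L0,L2} ∩ {L0,L3} = {L0}; idom=L0

idom(L4) = L0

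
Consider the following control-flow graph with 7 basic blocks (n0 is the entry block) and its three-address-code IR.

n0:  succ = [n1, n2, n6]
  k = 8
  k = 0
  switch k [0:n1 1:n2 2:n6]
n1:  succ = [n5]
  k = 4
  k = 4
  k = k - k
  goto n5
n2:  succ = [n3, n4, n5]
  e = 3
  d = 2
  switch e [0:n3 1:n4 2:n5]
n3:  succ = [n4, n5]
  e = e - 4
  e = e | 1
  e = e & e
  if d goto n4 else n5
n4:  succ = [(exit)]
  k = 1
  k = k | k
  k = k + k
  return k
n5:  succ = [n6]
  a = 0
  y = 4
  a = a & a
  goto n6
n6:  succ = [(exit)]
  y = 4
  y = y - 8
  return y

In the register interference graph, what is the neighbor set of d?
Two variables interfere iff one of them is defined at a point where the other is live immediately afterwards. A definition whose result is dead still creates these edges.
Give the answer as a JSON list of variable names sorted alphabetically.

Answer: ["e"]

Derivation:
Per-block:
  n0: {k} / ∅
  n1: {k} / ∅
  n2: {d,e} / ∅
  n3: {e} / {d,e}
  n4: {k} / ∅
  n5: {a,y} / ∅
  n6: {y} / ∅

Backward fixpoint:
  live n0: ∅→∅
  live n1: ∅→∅
  live n2: ∅→{d,e}
  live n3: {d,e}→∅
  live n4: ∅→∅
  live n5: ∅→∅
  live n6: ∅→∅

Interference:
  a — {y}
  d — {e}
  e — {d}
  k — ∅
  y — {a}

N(d) = ["e"]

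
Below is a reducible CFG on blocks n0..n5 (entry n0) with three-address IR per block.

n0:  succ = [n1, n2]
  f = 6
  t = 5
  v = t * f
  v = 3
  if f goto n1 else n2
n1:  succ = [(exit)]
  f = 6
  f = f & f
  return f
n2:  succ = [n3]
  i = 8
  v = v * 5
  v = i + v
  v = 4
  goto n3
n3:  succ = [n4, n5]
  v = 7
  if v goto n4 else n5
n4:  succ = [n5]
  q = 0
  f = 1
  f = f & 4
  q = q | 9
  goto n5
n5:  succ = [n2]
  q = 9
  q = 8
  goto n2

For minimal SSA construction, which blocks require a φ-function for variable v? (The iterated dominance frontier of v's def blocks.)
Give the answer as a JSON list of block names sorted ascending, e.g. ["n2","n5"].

Answer: ["n2"]

Working:
idom tree: n1←n0 n2←n0 n3←n2 n4←n3 n5←n3
Dom∩ at merges:
  n2: preds {n0,n5}: {n0} ∩ {n0,n2,n3,n5} = {n0}; idom=n0
  n5: preds {n3,n4}: {n0,n2,n3} ∩ {n0,n2,n3,n4} = {n0,n2,n3}; idom=n3

DF walk-up:
  n2←n0: walk · to n0
  n2←n5: walk n5→n3→n2 to n0
  n5←n3: walk · to n3
  n5←n4: walk n4 to n3
  n0: DF=∅
  n1: DF=∅
  n2: DF={n2}
  n3: DF={n2}
  n4: DF={n5}
  n5: DF={n2}

φ for v: defs {n0,n2,n3}
  DF⁺ = {n2}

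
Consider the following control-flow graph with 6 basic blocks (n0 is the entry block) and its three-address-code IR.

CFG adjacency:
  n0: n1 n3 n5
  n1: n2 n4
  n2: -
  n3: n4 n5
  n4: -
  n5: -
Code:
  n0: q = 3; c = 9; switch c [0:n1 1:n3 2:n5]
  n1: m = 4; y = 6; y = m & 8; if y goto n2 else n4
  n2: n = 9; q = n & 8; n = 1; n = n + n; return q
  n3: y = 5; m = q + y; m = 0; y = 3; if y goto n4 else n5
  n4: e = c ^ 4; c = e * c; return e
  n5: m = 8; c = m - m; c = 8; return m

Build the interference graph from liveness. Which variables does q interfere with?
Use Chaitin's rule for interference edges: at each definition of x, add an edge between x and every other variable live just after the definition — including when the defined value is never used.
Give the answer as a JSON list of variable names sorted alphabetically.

def/use:
  n0: {c,q} / ∅
  n1: {m,y} / ∅
  n2: {n,q} / ∅
  n3: {m,y} / {q}
  n4: {c,e} / {c}
  n5: {c,m} / ∅

Liveness:
  n0: in=∅ out={c,q}
  n1: in={c} out={c}
  n2: in=∅ out=∅
  n3: in={c,q} out={c}
  n4: in={c} out=∅
  n5: in=∅ out=∅

Conflict graph:
  c — {e,m,q,y}
  e — {c}
  m — {c,y}
  n — {q}
  q — {c,n,y}
  y — {c,m,q}

N(q) = ["c", "n", "y"]

Answer: ["c", "n", "y"]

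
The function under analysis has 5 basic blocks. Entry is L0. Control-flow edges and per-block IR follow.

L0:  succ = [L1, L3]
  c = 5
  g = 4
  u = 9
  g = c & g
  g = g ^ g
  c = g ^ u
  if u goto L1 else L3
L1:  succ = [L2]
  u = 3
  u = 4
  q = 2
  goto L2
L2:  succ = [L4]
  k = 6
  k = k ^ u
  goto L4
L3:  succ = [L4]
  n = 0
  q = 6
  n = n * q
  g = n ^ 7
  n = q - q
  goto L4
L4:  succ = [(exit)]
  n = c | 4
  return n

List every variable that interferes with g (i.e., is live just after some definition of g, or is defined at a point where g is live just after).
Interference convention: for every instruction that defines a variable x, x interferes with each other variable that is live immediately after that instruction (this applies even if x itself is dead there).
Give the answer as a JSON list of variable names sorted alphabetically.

Per-block:
  L0: def={c,g,u} ue=∅
  L1: def={q,u} ue=∅
  L2: def={k} ue={u}
  L3: def={g,n,q} ue=∅
  L4: def={n} ue={c}

Backward fixpoint:
  L0: in=∅ out={c}
  L1: in={c} out={c,u}
  L2: in={c,u} out={c}
  L3: in={c} out={c}
  L4: in={c} out=∅

Conflict graph:
  c↔{g,k,n,q,u}
  g↔{c,q,u}
  k↔{c,u}
  n↔{c,q}
  q↔{c,g,n,u}
  u↔{c,g,k,q}

N(g) = ["c", "q", "u"]

Answer: ["c", "q", "u"]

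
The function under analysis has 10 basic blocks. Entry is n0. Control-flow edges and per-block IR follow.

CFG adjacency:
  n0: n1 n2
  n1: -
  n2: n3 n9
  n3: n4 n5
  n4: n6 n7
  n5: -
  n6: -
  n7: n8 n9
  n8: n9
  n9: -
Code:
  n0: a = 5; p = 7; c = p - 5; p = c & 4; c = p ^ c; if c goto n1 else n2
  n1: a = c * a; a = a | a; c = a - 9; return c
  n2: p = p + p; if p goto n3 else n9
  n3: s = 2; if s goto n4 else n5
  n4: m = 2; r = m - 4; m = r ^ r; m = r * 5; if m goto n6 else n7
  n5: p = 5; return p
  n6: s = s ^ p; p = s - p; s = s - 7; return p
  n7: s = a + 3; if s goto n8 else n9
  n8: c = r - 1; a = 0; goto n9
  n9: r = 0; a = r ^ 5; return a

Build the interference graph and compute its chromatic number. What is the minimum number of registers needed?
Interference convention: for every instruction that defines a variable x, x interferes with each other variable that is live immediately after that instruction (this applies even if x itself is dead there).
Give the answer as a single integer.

Block summaries:
  n0 def {a,c,p} use ∅
  n1 def {a,c} use {a,c}
  n2 def {p} use {p}
  n3 def {s} use ∅
  n4 def {m,r} use ∅
  n5 def {p} use ∅
  n6 def {p,s} use {p,s}
  n7 def {s} use {a}
  n8 def {a,c} use {r}
  n9 def {a,r} use ∅

Live sets:
  live n0: ∅→{a,c,p}
  live n1: {a,c}→∅
  live n2: {a,p}→{a,p}
  live n3: {a,p}→{a,p,s}
  live n4: {a,p,s}→{a,p,r,s}
  live n5: ∅→∅
  live n6: {p,s}→∅
  live n7: {a,r}→{r}
  live n8: {r}→∅
  live n9: ∅→∅

Conflict graph:
  a↔{c,m,p,r,s}
  c↔{a,p}
  m↔{a,p,r,s}
  p↔{a,c,m,r,s}
  r↔{a,m,p,s}
  s↔{a,m,p,r}

Colouring:
  {a,m,p,r,s} pairwise interfere (5-clique) ⇒ χ ≥ 5
  5-colouring: R0={a}  R1={p}  R2={c,m}  R3={r}  R4={s}
  χ = 5

Answer: 5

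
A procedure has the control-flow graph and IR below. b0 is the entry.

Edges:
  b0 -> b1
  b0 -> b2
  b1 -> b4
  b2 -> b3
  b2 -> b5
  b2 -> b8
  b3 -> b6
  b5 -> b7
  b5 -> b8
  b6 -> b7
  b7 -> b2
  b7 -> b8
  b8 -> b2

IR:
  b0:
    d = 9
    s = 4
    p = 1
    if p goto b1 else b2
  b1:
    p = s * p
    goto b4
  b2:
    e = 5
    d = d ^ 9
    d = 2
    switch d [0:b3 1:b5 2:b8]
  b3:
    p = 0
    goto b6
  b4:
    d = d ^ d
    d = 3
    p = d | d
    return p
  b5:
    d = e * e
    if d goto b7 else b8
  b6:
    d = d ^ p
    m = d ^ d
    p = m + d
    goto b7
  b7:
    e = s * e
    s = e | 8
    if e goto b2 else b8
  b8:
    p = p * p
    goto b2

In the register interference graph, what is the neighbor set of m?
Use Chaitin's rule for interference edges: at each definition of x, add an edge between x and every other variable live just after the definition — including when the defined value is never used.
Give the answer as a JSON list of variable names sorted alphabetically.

Per-block:
  b0: def={d,p,s} ue=∅
  b1: def={p} ue={p,s}
  b2: def={d,e} ue={d}
  b3: def={p} ue=∅
  b4: def={d,p} ue={d}
  b5: def={d} ue={e}
  b6: def={d,m,p} ue={d,p}
  b7: def={e,s} ue={e,s}
  b8: def={p} ue={p}

Live sets:
  b0 li=∅ lo={d,p,s}
  b1 li={d,p,s} lo={d}
  b2 li={d,p,s} lo={d,e,p,s}
  b3 li={d,e,s} lo={d,e,p,s}
  b4 li={d} lo=∅
  b5 li={e,p,s} lo={d,e,p,s}
  b6 li={d,e,p,s} lo={d,e,p,s}
  b7 li={d,e,p,s} lo={d,p,s}
  b8 li={d,p,s} lo={d,p,s}

Interference:
  d — {e,m,p,s}
  e — {d,m,p,s}
  m — {d,e,s}
  p — {d,e,s}
  s — {d,e,m,p}

N(m) = ["d", "e", "s"]

Answer: ["d", "e", "s"]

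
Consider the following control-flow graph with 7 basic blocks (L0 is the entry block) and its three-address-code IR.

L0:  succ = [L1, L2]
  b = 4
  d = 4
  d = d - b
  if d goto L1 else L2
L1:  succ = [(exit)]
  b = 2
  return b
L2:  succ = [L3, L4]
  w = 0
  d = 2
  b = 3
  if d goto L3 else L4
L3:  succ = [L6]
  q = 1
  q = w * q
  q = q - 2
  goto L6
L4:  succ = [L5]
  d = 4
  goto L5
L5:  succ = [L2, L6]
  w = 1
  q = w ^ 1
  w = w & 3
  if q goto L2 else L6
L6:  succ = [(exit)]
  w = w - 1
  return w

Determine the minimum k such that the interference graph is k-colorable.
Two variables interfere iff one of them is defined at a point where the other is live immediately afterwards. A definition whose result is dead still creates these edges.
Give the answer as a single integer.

Per-block:
  L0: def={b,d} ue=∅
  L1: def={b} ue=∅
  L2: def={b,d,w} ue=∅
  L3: def={q} ue={w}
  L4: def={d} ue=∅
  L5: def={q,w} ue=∅
  L6: def={w} ue={w}

Backward fixpoint:
  L0 li=∅ lo=∅
  L1 li=∅ lo=∅
  L2 li=∅ lo={w}
  L3 li={w} lo={w}
  L4 li=∅ lo=∅
  L5 li=∅ lo={w}
  L6 li={w} lo=∅

Conflict graph:
  b↔{d,w}
  d↔{b,w}
  q↔{w}
  w↔{b,d,q}

Colouring:
  {b,d,w} pairwise interfere (3-clique) ⇒ χ ≥ 3
  assign b→R1 d→R2 q→R1 w→R0 — no edge inside a register ⇒ χ ≤ 3
  χ = 3

Answer: 3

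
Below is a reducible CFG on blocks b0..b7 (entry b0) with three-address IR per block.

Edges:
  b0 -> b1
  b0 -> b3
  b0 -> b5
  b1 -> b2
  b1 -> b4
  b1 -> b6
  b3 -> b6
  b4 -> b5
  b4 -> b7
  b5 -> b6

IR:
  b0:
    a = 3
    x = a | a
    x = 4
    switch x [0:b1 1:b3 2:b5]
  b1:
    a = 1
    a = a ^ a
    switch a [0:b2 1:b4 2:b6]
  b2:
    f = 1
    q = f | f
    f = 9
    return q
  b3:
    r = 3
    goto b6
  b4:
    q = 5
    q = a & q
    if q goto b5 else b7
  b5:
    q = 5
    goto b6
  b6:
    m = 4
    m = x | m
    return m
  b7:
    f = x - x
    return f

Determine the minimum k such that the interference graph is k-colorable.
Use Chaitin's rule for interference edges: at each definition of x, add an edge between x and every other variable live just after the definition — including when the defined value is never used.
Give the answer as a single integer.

Answer: 3

Working:
Per-block:
  b0: def={a,x} ue=∅
  b1: def={a} ue=∅
  b2: def={f,q} ue=∅
  b3: def={r} ue=∅
  b4: def={q} ue={a}
  b5: def={q} ue=∅
  b6: def={m} ue={x}
  b7: def={f} ue={x}

Live sets:
  b0 li=∅ lo={x}
  b1 li={x} lo={a,x}
  b2 li=∅ lo=∅
  b3 li={x} lo={x}
  b4 li={a,x} lo={x}
  b5 li={x} lo={x}
  b6 li={x} lo=∅
  b7 li={x} lo=∅

Conflict graph:
  a — {q,x}
  f — {q}
  m — {x}
  q — {a,f,x}
  r — {x}
  x — {a,m,q,r}

Registers:
  clique {a,q,x} ⇒ need ≥ 3
  3-colouring: r0={f,x}  r1={m,q,r}  r2={a}
  χ = 3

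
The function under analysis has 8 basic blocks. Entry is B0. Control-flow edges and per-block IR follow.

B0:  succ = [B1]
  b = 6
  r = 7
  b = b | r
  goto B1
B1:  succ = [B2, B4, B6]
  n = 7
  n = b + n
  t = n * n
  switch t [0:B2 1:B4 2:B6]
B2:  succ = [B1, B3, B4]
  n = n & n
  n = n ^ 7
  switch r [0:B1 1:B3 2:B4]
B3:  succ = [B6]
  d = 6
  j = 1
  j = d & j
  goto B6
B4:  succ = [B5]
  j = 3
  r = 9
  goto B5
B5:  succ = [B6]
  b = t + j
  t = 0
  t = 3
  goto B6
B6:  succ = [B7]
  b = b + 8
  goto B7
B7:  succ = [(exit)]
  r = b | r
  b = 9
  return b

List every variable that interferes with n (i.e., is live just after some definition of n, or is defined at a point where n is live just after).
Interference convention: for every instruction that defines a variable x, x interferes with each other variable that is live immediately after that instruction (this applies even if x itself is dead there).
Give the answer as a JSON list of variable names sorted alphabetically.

Answer: ["b", "r", "t"]

Analysis:
Block summaries:
  B0: def={b,r} ue=∅
  B1: def={n,t} ue={b}
  B2: def={n} ue={n,r}
  B3: def={d,j} ue=∅
  B4: def={j,r} ue=∅
  B5: def={b,t} ue={j,t}
  B6: def={b} ue={b}
  B7: def={b,r} ue={b,r}

Live sets:
  B0 li=∅ lo={b,r}
  B1 li={b,r} lo={b,n,r,t}
  B2 li={b,n,r,t} lo={b,r,t}
  B3 li={b,r} lo={b,r}
  B4 li={t} lo={j,r,t}
  B5 li={j,r,t} lo={b,r}
  B6 li={b,r} lo={b,r}
  B7 li={b,r} lo=∅

Interference:
  b — {d,j,n,r,t}
  d — {b,j,r}
  j — {b,d,r,t}
  n — {b,r,t}
  r — {b,d,j,n,t}
  t — {b,j,n,r}

N(n) = ["b", "r", "t"]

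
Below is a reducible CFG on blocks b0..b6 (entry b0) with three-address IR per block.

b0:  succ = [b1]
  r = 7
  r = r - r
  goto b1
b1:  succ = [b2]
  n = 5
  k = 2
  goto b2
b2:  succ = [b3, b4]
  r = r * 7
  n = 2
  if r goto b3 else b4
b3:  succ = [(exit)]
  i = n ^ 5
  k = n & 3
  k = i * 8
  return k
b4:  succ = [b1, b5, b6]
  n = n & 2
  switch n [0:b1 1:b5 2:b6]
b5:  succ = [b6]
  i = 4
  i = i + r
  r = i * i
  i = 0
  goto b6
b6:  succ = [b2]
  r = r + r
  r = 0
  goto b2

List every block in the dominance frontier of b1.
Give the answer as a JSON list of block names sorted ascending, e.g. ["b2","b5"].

Answer: ["b1"]

Analysis:
idom tree: b1←b0 b2←b1 b3←b2 b4←b2 b5←b4 b6←b4
Join-block Dom:
  b1: preds {b0,b4}: {b0} ∩ {b0,b1,b2,b4} = {b0}; idom=b0
  b2: preds {b1,b6}: {b0,b1} ∩ {b0,b1,b2,b4,b6} = {b0,b1}; idom=b1
  b6: preds {b4,b5}: {b0,b1,b2,b4} ∩ {b0,b1,b2,b4,b5} = {b0,b1,b2,b4}; idom=b4

DF derivation:
  join b1 pred b0: · stop@b0
  join b1 pred b4: b4→b2→b1 stop@b0
  join b2 pred b1: · stop@b1
  join b2 pred b6: b6→b4→b2 stop@b1
  join b6 pred b4: · stop@b4
  join b6 pred b5: b5 stop@b4
  b0: DF=∅
  b1: DF={b1}
  b2: DF={b1,b2}
  b3: DF=∅
  b4: DF={b1,b2}
  b5: DF={b6}
  b6: DF={b2}

DF(b1) = ["b1"]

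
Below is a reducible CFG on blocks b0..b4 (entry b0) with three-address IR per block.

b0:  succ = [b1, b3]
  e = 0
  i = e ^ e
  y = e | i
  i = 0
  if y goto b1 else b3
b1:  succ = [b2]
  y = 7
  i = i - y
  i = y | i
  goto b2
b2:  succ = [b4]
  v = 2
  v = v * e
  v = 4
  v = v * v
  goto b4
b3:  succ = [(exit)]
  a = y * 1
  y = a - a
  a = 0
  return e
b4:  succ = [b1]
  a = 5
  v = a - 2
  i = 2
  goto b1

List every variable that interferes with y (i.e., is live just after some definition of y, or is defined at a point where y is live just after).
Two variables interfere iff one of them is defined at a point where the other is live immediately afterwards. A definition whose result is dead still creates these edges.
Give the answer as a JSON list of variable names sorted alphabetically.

Per-block:
  b0: def={e,i,y} ue=∅
  b1: def={i,y} ue={i}
  b2: def={v} ue={e}
  b3: def={a,y} ue={e,y}
  b4: def={a,i,v} ue=∅

Liveness:
  b0: in=∅ out={e,i,y}
  b1: in={e,i} out={e}
  b2: in={e} out={e}
  b3: in={e,y} out=∅
  b4: in={e} out={e,i}

Interference:
  a — {e}
  e — {a,i,v,y}
  i — {e,y}
  v — {e}
  y — {e,i}

N(y) = ["e", "i"]

Answer: ["e", "i"]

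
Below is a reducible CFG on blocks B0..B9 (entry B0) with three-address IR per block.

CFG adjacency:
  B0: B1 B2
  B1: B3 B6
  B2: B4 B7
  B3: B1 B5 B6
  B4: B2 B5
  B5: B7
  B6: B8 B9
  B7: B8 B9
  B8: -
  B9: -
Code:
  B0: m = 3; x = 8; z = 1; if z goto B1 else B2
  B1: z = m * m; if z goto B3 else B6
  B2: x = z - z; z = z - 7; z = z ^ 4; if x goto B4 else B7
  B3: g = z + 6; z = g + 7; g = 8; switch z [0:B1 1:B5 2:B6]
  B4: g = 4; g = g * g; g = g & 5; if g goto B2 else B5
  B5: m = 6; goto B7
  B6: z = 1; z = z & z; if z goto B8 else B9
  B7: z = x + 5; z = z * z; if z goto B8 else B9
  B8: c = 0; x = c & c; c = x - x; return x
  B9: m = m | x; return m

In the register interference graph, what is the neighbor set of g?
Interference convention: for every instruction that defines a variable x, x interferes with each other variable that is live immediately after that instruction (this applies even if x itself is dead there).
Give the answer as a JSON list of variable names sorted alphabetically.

Block summaries:
  B0 def {m,x,z} use ∅
  B1 def {z} use {m}
  B2 def {x,z} use {z}
  B3 def {g,z} use {z}
  B4 def {g} use ∅
  B5 def {m} use ∅
  B6 def {z} use ∅
  B7 def {z} use {x}
  B8 def {c,x} use ∅
  B9 def {m} use {m,x}

Live sets:
  live B0: ∅→{m,x,z}
  live B1: {m,x}→{m,x,z}
  live B2: {m,z}→{m,x,z}
  live B3: {m,x,z}→{m,x}
  live B4: {m,x,z}→{m,x,z}
  live B5: {x}→{m,x}
  live B6: {m,x}→{m,x}
  live B7: {m,x}→{m,x}
  live B8: ∅→∅
  live B9: {m,x}→∅

Interfere edges:
  c — {x}
  g — {m,x,z}
  m — {g,x,z}
  x — {c,g,m,z}
  z — {g,m,x}

N(g) = ["m", "x", "z"]

Answer: ["m", "x", "z"]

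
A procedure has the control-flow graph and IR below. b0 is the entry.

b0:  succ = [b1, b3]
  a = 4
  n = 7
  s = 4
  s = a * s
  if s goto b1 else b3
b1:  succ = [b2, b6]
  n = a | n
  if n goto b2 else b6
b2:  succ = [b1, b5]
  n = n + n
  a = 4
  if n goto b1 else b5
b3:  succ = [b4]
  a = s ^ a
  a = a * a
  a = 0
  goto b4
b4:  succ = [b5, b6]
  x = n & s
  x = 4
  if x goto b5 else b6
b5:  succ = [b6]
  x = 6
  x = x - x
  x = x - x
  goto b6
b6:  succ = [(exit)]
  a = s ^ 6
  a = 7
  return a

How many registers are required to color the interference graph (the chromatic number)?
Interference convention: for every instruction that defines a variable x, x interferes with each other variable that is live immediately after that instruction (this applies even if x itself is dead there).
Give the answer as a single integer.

Answer: 3

Working:
Block summaries:
  b0: {a,n,s} / ∅
  b1: {n} / {a,n}
  b2: {a,n} / {n}
  b3: {a} / {a,s}
  b4: {x} / {n,s}
  b5: {x} / ∅
  b6: {a} / {s}

Live sets:
  live b0: ∅→{a,n,s}
  live b1: {a,n,s}→{n,s}
  live b2: {n,s}→{a,n,s}
  live b3: {a,n,s}→{n,s}
  live b4: {n,s}→{s}
  live b5: {s}→{s}
  live b6: {s}→∅

Interference:
  a: {n,s}
  n: {a,s}
  s: {a,n,x}
  x: {s}

Registers:
  clique {a,n,s} ⇒ need ≥ 3
  3-colouring: R0={s}  R1={a,x}  R2={n}
  χ = 3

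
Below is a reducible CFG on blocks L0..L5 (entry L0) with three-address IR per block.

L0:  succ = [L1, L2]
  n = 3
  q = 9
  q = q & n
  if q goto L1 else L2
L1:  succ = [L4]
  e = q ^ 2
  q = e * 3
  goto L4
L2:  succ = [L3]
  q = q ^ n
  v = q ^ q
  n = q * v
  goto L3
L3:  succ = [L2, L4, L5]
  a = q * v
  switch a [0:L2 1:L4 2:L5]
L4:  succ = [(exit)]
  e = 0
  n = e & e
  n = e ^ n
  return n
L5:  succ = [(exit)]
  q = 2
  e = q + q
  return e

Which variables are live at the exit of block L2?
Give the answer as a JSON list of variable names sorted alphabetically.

Answer: ["n", "q", "v"]

Analysis:
def/use:
  L0: def={n,q} ue=∅
  L1: def={e,q} ue={q}
  L2: def={n,q,v} ue={n,q}
  L3: def={a} ue={q,v}
  L4: def={e,n} ue=∅
  L5: def={e,q} ue=∅

Backward fixpoint:
  L0 li=∅ lo={n,q}
  L1 li={q} lo=∅
  L2 li={n,q} lo={n,q,v}
  L3 li={n,q,v} lo={n,q}
  L4 li=∅ lo=∅
  L5 li=∅ lo=∅

live-out(L2) = ["n", "q", "v"]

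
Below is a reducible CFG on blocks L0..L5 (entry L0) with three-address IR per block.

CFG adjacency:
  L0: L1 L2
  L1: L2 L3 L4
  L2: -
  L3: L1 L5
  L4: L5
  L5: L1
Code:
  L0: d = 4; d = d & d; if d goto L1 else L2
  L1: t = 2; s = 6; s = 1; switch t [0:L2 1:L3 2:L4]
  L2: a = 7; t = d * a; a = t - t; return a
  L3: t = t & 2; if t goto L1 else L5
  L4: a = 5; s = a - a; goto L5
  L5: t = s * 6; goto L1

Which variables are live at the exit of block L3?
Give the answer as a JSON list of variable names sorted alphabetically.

Answer: ["d", "s"]

Derivation:
def/use:
  L0: def={d} ue=∅
  L1: def={s,t} ue=∅
  L2: def={a,t} ue={d}
  L3: def={t} ue={t}
  L4: def={a,s} ue=∅
  L5: def={t} ue={s}

Liveness:
  L0 li=∅ lo={d}
  L1 li={d} lo={d,s,t}
  L2 li={d} lo=∅
  L3 li={d,s,t} lo={d,s}
  L4 li={d} lo={d,s}
  L5 li={d,s} lo={d}

live-out(L3) = ["d", "s"]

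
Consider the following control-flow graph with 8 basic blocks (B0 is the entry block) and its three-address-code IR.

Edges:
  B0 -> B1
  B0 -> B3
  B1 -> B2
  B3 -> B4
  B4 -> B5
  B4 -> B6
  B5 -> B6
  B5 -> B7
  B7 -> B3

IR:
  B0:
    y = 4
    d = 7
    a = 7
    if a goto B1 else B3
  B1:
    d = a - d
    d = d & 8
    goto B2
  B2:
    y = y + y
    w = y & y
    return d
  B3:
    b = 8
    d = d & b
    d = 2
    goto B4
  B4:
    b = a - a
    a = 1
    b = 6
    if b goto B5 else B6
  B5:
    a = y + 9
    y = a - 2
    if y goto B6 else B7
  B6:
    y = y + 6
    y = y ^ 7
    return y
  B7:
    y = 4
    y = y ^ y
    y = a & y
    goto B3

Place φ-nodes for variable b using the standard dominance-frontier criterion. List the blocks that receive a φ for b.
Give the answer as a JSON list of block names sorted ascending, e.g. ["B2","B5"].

Answer: ["B3"]

Analysis:
idom tree: B1←B0 B2←B1 B3←B0 B4←B3 B5←B4 B6←B4 B7←B5
Join-block Dom:
  B3: preds {B0,B7}: {B0} ∩ {B0,B3,B4,B5,B7} = {B0}; idom=B0
  B6: preds {B4,B5}: {B0,B3,B4} ∩ {B0,B3,B4,B5} = {B0,B3,B4}; idom=B4

DF walk-up:
  join B3 pred B0: · stop@B0
  join B3 pred B7: B7→B5→B4→B3 stop@B0
  join B6 pred B4: · stop@B4
  join B6 pred B5: B5 stop@B4
  B0: DF=∅
  B1: DF=∅
  B2: DF=∅
  B3: DF={B3}
  B4: DF={B3}
  B5: DF={B3,B6}
  B6: DF=∅
  B7: DF={B3}

φ for b: defs {B3,B4}
  DF⁺ = {B3}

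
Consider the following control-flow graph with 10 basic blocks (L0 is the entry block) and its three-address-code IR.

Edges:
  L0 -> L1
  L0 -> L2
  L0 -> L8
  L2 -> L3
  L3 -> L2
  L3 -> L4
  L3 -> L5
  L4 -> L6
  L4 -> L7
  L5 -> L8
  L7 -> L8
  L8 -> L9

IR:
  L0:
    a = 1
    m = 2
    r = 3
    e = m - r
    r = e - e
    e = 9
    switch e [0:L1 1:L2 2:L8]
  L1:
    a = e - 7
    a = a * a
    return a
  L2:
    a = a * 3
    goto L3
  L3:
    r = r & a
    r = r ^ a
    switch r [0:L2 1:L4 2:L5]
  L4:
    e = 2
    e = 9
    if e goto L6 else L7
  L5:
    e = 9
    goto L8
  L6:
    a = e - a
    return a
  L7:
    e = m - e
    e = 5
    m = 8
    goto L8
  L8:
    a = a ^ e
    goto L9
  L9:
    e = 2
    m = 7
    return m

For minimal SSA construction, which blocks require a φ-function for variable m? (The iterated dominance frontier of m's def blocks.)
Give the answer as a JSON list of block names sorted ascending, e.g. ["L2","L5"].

Answer: ["L8"]

Analysis:
idom tree: L1←L0 L2←L0 L3←L2 L4←L3 L5←L3 L6←L4 L7←L4 L8←L0 L9←L8
Dom∩ at merges:
  L2: preds {L0,L3}: {L0} ∩ {L0,L2,L3} = {L0}; idom=L0
  L8: preds {L0,L5,L7}: {L0} ∩ {L0,L2,L3,L5} ∩ {L0,L2,L3,L4,L7} = {L0}; idom=L0

Frontier:
  join L2 pred L0: · stop@L0
  join L2 pred L3: L3→L2 stop@L0
  join L8 pred L0: · stop@L0
  join L8 pred L5: L5→L3→L2 stop@L0
  join L8 pred L7: L7→L4→L3→L2 stop@L0
  DF(L0)=∅
  DF(L1)=∅
  DF(L2)={L2,L8}
  DF(L3)={L2,L8}
  DF(L4)={L8}
  DF(L5)={L8}
  DF(L6)=∅
  DF(L7)={L8}
  DF(L8)=∅
  DF(L9)=∅

φ for m: defs {L0,L7,L9}
  DF⁺ = {L8}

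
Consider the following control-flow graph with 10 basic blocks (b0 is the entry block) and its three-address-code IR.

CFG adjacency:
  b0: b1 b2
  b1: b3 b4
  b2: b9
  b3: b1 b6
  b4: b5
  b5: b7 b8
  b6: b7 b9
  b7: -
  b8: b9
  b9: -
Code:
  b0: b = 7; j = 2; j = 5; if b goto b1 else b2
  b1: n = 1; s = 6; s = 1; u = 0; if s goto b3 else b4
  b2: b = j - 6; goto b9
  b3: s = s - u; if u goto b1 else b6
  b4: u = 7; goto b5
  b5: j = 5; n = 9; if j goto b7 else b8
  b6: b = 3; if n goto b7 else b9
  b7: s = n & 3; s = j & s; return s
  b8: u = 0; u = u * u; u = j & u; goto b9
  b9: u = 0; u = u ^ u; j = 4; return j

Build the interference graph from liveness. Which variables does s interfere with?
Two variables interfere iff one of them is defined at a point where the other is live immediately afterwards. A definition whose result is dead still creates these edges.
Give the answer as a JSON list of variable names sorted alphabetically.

def/use:
  b0: {b,j} / ∅
  b1: {n,s,u} / ∅
  b2: {b} / {j}
  b3: {s} / {s,u}
  b4: {u} / ∅
  b5: {j,n} / ∅
  b6: {b} / {n}
  b7: {s} / {j,n}
  b8: {u} / {j}
  b9: {j,u} / ∅

Backward fixpoint:
  b0: in=∅ out={j}
  b1: in={j} out={j,n,s,u}
  b2: in={j} out=∅
  b3: in={j,n,s,u} out={j,n}
  b4: in=∅ out=∅
  b5: in=∅ out={j,n}
  b6: in={j,n} out={j,n}
  b7: in={j,n} out=∅
  b8: in={j} out=∅
  b9: in=∅ out=∅

Interfere edges:
  b — {j,n}
  j — {b,n,s,u}
  n — {b,j,s,u}
  s — {j,n,u}
  u — {j,n,s}

N(s) = ["j", "n", "u"]

Answer: ["j", "n", "u"]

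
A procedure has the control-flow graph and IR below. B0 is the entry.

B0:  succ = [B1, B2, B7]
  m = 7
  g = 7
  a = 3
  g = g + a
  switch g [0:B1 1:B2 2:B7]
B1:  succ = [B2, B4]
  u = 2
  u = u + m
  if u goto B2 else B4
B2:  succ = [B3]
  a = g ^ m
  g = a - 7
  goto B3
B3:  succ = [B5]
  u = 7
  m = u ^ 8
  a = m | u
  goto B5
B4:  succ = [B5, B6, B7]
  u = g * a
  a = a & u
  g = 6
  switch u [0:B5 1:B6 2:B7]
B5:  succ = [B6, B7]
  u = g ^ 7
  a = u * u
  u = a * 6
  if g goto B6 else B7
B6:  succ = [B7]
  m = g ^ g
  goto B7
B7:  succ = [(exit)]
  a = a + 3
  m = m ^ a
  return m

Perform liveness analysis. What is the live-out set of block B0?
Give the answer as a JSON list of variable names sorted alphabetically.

Per-block:
  B0: {a,g,m} / ∅
  B1: {u} / {m}
  B2: {a,g} / {g,m}
  B3: {a,m,u} / ∅
  B4: {a,g,u} / {a,g}
  B5: {a,u} / {g}
  B6: {m} / {g}
  B7: {a,m} / {a,m}

Live sets:
  live B0: ∅→{a,g,m}
  live B1: {a,g,m}→{a,g,m}
  live B2: {g,m}→{g}
  live B3: {g}→{g,m}
  live B4: {a,g,m}→{a,g,m}
  live B5: {g,m}→{a,g,m}
  live B6: {a,g}→{a,m}
  live B7: {a,m}→∅

live-out(B0) = ["a", "g", "m"]

Answer: ["a", "g", "m"]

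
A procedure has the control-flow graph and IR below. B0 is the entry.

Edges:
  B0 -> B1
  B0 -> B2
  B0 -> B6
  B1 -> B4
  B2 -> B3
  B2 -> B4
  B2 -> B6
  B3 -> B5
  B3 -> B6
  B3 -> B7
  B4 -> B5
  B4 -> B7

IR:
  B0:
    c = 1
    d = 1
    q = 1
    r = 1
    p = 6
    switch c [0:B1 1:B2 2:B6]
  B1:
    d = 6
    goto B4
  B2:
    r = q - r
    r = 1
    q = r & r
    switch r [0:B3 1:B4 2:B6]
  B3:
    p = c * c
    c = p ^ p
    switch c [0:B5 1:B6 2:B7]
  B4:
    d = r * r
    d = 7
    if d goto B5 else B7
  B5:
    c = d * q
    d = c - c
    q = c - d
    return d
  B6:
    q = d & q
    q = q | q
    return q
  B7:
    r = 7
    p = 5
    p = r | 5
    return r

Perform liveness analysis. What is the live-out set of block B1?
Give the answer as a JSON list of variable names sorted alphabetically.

Answer: ["q", "r"]

Analysis:
Block summaries:
  B0: def={c,d,p,q,r} ue=∅
  B1: def={d} ue=∅
  B2: def={q,r} ue={q,r}
  B3: def={c,p} ue={c}
  B4: def={d} ue={r}
  B5: def={c,d,q} ue={d,q}
  B6: def={q} ue={d,q}
  B7: def={p,r} ue=∅

Liveness:
  B0: in=∅ out={c,d,q,r}
  B1: in={q,r} out={q,r}
  B2: in={c,d,q,r} out={c,d,q,r}
  B3: in={c,d,q} out={d,q}
  B4: in={q,r} out={d,q}
  B5: in={d,q} out=∅
  B6: in={d,q} out=∅
  B7: in=∅ out=∅

live-out(B1) = ["q", "r"]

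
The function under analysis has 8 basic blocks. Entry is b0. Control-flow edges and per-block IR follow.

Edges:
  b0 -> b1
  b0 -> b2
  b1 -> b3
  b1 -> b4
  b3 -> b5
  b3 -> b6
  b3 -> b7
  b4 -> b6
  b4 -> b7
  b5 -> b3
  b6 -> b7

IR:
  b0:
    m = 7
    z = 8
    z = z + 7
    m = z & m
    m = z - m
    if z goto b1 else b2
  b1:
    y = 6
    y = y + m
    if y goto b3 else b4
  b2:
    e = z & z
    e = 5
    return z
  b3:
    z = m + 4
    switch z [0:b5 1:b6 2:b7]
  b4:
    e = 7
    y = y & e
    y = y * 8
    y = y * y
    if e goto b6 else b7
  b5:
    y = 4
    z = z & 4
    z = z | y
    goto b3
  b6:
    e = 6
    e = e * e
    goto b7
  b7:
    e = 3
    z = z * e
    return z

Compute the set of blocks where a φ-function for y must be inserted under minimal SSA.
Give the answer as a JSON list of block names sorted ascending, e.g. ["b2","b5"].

Answer: ["b3", "b6", "b7"]

Derivation:
idom tree: b1←b0 b2←b0 b3←b1 b4←b1 b5←b3 b6←b1 b7←b1
Join-block Dom:
  b3: preds {b1,b5}: {b0,b1} ∩ {b0,b1,b3,b5} = {b0,b1}; idom=b1
  b6: preds {b3,b4}: {b0,b1,b3} ∩ {b0,b1,b4} = {b0,b1}; idom=b1
  b7: preds {b3,b4,b6}: {b0,b1,b3} ∩ {b0,b1,b4} ∩ {b0,b1,b6} = {b0,b1}; idom=b1

DF walk-up:
  b3←b1: walk · to b1
  b3←b5: walk b5→b3 to b1
  b6←b3: walk b3 to b1
  b6←b4: walk b4 to b1
  b7←b3: walk b3 to b1
  b7←b4: walk b4 to b1
  b7←b6: walk b6 to b1
  b0: DF=∅
  b1: DF=∅
  b2: DF=∅
  b3: DF={b3,b6,b7}
  b4: DF={b6,b7}
  b5: DF={b3}
  b6: DF={b7}
  b7: DF=∅

φ for y: defs {b1,b4,b5}
  DF⁺ = {b3,b6,b7}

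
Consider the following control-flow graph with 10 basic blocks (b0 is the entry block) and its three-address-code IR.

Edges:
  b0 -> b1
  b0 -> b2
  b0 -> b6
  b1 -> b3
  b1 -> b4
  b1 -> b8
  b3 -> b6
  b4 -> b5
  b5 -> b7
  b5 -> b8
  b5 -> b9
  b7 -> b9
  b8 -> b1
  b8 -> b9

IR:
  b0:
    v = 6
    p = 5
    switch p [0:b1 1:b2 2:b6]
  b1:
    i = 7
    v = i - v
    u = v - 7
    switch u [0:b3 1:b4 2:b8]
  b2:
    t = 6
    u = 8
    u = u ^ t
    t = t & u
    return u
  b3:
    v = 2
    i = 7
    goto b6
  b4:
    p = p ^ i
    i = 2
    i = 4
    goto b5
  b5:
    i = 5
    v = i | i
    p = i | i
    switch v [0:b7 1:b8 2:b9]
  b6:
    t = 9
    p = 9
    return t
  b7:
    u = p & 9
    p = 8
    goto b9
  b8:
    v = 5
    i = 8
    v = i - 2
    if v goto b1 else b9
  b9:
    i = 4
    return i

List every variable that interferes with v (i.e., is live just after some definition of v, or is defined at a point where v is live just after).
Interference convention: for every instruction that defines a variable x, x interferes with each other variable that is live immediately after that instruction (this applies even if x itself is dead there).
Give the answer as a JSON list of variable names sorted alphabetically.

Answer: ["i", "p"]

Working:
Block summaries:
  b0 def {p,v} use ∅
  b1 def {i,u,v} use {v}
  b2 def {t,u} use ∅
  b3 def {i,v} use ∅
  b4 def {i,p} use {i,p}
  b5 def {i,p,v} use ∅
  b6 def {p,t} use ∅
  b7 def {p,u} use {p}
  b8 def {i,v} use ∅
  b9 def {i} use ∅

Backward fixpoint:
  live b0: ∅→{p,v}
  live b1: {p,v}→{i,p}
  live b2: ∅→∅
  live b3: ∅→∅
  live b4: {i,p}→∅
  live b5: ∅→{p}
  live b6: ∅→∅
  live b7: {p}→∅
  live b8: {p}→{p,v}
  live b9: ∅→∅

Interfere edges:
  i — {p,u,v}
  p — {i,t,u,v}
  t — {p,u}
  u — {i,p,t}
  v — {i,p}

N(v) = ["i", "p"]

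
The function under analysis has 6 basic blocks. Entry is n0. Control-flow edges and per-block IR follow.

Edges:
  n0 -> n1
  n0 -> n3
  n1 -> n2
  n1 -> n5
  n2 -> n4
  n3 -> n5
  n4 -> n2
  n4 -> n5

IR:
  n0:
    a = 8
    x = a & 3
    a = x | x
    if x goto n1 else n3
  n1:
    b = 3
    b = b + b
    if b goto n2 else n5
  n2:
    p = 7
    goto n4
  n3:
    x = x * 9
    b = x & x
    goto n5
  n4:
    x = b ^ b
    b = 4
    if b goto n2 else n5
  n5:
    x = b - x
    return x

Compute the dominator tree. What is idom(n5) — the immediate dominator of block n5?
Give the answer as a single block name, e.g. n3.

Answer: n0

Derivation:
idom tree: n1←n0 n2←n1 n3←n0 n4←n2 n5←n0
Join-block Dom:
  n2: preds {n1,n4}: {n0,n1} ∩ {n0,n1,n2,n4} = {n0,n1}; idom=n1
  n5: preds {n1,n3,n4}: {n0,n1} ∩ {n0,n3} ∩ {n0,n1,n2,n4} = {n0}; idom=n0

idom(n5) = n0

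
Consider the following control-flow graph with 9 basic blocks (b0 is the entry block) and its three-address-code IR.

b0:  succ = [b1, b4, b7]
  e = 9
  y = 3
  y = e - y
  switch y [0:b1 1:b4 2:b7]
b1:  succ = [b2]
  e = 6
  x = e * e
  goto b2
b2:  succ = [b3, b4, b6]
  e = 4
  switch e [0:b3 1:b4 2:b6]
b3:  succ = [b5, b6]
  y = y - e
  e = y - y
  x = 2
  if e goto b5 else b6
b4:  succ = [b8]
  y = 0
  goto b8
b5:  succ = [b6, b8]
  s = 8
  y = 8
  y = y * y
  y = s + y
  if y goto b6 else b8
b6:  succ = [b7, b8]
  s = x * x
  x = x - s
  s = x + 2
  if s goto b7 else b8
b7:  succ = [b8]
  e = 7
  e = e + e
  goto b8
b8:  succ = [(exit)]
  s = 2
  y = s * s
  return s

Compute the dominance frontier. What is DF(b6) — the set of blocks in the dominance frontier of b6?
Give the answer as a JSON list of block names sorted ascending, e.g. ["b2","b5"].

idom tree: b1←b0 b2←b1 b3←b2 b4←b0 b5←b3 b6←b2 b7←b0 b8←b0
Join-block Dom:
  b4: preds {b0,b2}: {b0} ∩ {b0,b1,b2} = {b0}; idom=b0
  b6: preds {b2,b3,b5}: {b0,b1,b2} ∩ {b0,b1,b2,b3} ∩ {b0,b1,b2,b3,b5} = {b0,b1,b2}; idom=b2
  b7: preds {b0,b6}: {b0} ∩ {b0,b1,b2,b6} = {b0}; idom=b0
  b8: preds {b4,b5,b6,b7}: {b0,b4} ∩ {b0,b1,b2,b3,b5} ∩ {b0,b1,b2,b6} ∩ {b0,b7} = {b0}; idom=b0

Frontier:
  join b4 pred b0: · stop@b0
  join b4 pred b2: b2→b1 stop@b0
  join b6 pred b2: · stop@b2
  join b6 pred b3: b3 stop@b2
  join b6 pred b5: b5→b3 stop@b2
  join b7 pred b0: · stop@b0
  join b7 pred b6: b6→b2→b1 stop@b0
  join b8 pred b4: b4 stop@b0
  join b8 pred b5: b5→b3→b2→b1 stop@b0
  join b8 pred b6: b6→b2→b1 stop@b0
  join b8 pred b7: b7 stop@b0
  b0: DF=∅
  b1: DF={b4,b7,b8}
  b2: DF={b4,b7,b8}
  b3: DF={b6,b8}
  b4: DF={b8}
  b5: DF={b6,b8}
  b6: DF={b7,b8}
  b7: DF={b8}
  b8: DF=∅

DF(b6) = ["b7", "b8"]

Answer: ["b7", "b8"]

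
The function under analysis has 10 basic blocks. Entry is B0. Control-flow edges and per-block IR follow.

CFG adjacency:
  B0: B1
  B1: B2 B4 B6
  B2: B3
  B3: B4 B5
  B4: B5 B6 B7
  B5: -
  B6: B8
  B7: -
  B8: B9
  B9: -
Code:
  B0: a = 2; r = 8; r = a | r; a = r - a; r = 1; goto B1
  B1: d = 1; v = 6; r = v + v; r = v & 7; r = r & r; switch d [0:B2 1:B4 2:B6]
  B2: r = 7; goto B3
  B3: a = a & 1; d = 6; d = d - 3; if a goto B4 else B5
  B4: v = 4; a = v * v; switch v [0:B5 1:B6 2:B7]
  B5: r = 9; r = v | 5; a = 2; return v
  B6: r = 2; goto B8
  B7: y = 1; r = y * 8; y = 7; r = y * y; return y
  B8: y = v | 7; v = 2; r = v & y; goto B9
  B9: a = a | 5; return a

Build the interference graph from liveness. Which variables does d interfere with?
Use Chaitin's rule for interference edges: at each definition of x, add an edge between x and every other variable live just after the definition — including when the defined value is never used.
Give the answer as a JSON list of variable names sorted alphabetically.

Per-block:
  B0: {a,r} / ∅
  B1: {d,r,v} / ∅
  B2: {r} / ∅
  B3: {a,d} / {a}
  B4: {a,v} / ∅
  B5: {a,r} / {v}
  B6: {r} / ∅
  B7: {r,y} / ∅
  B8: {r,v,y} / {v}
  B9: {a} / {a}

Backward fixpoint:
  B0 li=∅ lo={a}
  B1 li={a} lo={a,v}
  B2 li={a,v} lo={a,v}
  B3 li={a,v} lo={v}
  B4 li=∅ lo={a,v}
  B5 li={v} lo=∅
  B6 li={a,v} lo={a,v}
  B7 li=∅ lo=∅
  B8 li={a,v} lo={a}
  B9 li={a} lo=∅

Interfere edges:
  a — {d,r,v,y}
  d — {a,r,v}
  r — {a,d,v,y}
  v — {a,d,r,y}
  y — {a,r,v}

N(d) = ["a", "r", "v"]

Answer: ["a", "r", "v"]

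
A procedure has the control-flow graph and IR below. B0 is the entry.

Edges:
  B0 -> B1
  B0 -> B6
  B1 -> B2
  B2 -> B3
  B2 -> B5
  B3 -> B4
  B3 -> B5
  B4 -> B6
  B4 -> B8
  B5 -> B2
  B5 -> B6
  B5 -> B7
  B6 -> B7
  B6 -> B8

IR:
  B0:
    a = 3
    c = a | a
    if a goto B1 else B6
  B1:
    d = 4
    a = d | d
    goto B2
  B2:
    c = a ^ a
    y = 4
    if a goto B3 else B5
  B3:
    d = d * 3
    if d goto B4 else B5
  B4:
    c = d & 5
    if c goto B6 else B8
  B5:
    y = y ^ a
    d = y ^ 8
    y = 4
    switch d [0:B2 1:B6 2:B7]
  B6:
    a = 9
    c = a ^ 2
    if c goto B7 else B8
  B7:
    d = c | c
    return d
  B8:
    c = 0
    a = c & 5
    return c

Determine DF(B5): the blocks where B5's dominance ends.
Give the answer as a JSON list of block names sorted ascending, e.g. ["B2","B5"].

Answer: ["B2", "B6", "B7"]

Working:
idom tree: B1←B0 B2←B1 B3←B2 B4←B3 B5←B2 B6←B0 B7←B0 B8←B0
Join-block Dom:
  B2: preds {B1,B5}: {B0,B1} ∩ {B0,B1,B2,B5} = {B0,B1}; idom=B1
  B5: preds {B2,B3}: {B0,B1,B2} ∩ {B0,B1,B2,B3} = {B0,B1,B2}; idom=B2
  B6: preds {B0,B4,B5}: {B0} ∩ {B0,B1,B2,B3,B4} ∩ {B0,B1,B2,B5} = {B0}; idom=B0
  B7: preds {B5,B6}: {B0,B1,B2,B5} ∩ {B0,B6} = {B0}; idom=B0
  B8: preds {B4,B6}: {B0,B1,B2,B3,B4} ∩ {B0,B6} = {B0}; idom=B0

Frontier:
  B2←B1: walk · to B1
  B2←B5: walk B5→B2 to B1
  B5←B2: walk · to B2
  B5←B3: walk B3 to B2
  B6←B0: walk · to B0
  B6←B4: walk B4→B3→B2→B1 to B0
  B6←B5: walk B5→B2→B1 to B0
  B7←B5: walk B5→B2→B1 to B0
  B7←B6: walk B6 to B0
  B8←B4: walk B4→B3→B2→B1 to B0
  B8←B6: walk B6 to B0
  DF(B0)=∅
  DF(B1)={B6,B7,B8}
  DF(B2)={B2,B6,B7,B8}
  DF(B3)={B5,B6,B8}
  DF(B4)={B6,B8}
  DF(B5)={B2,B6,B7}
  DF(B6)={B7,B8}
  DF(B7)=∅
  DF(B8)=∅

DF(B5) = ["B2", "B6", "B7"]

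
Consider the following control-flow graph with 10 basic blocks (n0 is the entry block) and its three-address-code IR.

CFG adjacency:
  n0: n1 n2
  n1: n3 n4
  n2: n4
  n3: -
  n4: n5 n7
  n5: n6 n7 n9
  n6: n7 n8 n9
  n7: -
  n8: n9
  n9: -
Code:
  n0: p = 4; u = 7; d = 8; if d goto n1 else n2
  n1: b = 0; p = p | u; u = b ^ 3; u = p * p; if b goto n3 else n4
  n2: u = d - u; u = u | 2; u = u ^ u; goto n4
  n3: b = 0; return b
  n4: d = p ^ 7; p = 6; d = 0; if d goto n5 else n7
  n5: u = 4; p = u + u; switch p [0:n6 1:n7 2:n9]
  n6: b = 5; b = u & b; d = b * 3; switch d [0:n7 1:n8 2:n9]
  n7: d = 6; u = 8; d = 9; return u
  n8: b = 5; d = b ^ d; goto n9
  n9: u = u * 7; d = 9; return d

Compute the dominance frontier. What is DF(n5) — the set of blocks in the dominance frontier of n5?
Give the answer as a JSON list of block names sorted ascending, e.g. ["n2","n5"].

Answer: ["n7"]

Derivation:
idom tree: n1←n0 n2←n0 n3←n1 n4←n0 n5←n4 n6←n5 n7←n4 n8←n6 n9←n5
Dom at joins:
  n4: preds {n1,n2}: {n0,n1} ∩ {n0,n2} = {n0}; idom=n0
  n7: preds {n4,n5,n6}: {n0,n4} ∩ {n0,n4,n5} ∩ {n0,n4,n5,n6} = {n0,n4}; idom=n4
  n9: preds {n5,n6,n8}: {n0,n4,n5} ∩ {n0,n4,n5,n6} ∩ {n0,n4,n5,n6,n8} = {n0,n4,n5}; idom=n5

Frontier:
  n4←n1: walk n1 to n0
  n4←n2: walk n2 to n0
  n7←n4: walk · to n4
  n7←n5: walk n5 to n4
  n7←n6: walk n6→n5 to n4
  n9←n5: walk · to n5
  n9←n6: walk n6 to n5
  n9←n8: walk n8→n6 to n5
  n0 → ∅
  n1 → {n4}
  n2 → {n4}
  n3 → ∅
  n4 → ∅
  n5 → {n7}
  n6 → {n7,n9}
  n7 → ∅
  n8 → {n9}
  n9 → ∅

DF(n5) = ["n7"]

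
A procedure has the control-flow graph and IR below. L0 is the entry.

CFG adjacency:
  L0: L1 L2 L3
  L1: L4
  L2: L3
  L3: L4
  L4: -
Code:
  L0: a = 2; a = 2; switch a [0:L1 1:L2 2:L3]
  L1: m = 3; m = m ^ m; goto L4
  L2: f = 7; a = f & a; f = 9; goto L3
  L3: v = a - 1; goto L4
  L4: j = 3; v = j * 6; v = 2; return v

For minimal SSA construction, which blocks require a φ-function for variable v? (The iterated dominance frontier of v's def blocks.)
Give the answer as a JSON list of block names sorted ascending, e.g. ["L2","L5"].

idom tree: L1←L0 L2←L0 L3←L0 L4←L0
Join-block Dom:
  L3: preds {L0,L2}: {L0} ∩ {L0,L2} = {L0}; idom=L0
  L4: preds {L1,L3}: {L0,L1} ∩ {L0,L3} = {L0}; idom=L0

DF derivation:
  join L3 pred L0: · stop@L0
  join L3 pred L2: L2 stop@L0
  join L4 pred L1: L1 stop@L0
  join L4 pred L3: L3 stop@L0
  L0: DF=∅
  L1: DF={L4}
  L2: DF={L3}
  L3: DF={L4}
  L4: DF=∅

φ for v: defs {L3,L4}
  DF⁺ = {L4}

Answer: ["L4"]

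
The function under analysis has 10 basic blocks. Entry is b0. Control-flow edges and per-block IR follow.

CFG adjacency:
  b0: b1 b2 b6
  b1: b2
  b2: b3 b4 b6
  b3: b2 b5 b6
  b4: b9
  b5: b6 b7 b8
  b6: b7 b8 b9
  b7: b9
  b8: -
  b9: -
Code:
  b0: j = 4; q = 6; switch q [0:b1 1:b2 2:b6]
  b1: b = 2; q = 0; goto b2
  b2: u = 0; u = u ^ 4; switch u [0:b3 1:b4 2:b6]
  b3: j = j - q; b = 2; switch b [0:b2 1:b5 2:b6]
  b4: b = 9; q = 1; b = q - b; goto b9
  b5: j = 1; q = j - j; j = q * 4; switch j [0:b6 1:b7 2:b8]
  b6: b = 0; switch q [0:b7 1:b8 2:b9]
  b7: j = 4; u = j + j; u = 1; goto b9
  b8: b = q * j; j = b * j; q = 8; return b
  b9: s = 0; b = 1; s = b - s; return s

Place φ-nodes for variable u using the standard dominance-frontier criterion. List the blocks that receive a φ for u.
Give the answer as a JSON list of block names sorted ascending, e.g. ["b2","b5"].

idom tree: b1←b0 b2←b0 b3←b2 b4←b2 b5←b3 b6←b0 b7←b0 b8←b0 b9←b0
Join-block Dom:
  b2: preds {b0,b1,b3}: {b0} ∩ {b0,b1} ∩ {b0,b2,b3} = {b0}; idom=b0
  b6: preds {b0,b2,b3,b5}: {b0} ∩ {b0,b2} ∩ {b0,b2,b3} ∩ {b0,b2,b3,b5} = {b0}; idom=b0
  b7: preds {b5,b6}: {b0,b2,b3,b5} ∩ {b0,b6} = {b0}; idom=b0
  b8: preds {b5,b6}: {b0,b2,b3,b5} ∩ {b0,b6} = {b0}; idom=b0
  b9: preds {b4,b6,b7}: {b0,b2,b4} ∩ {b0,b6} ∩ {b0,b7} = {b0}; idom=b0

Frontier:
  b2←b0: walk · to b0
  b2←b1: walk b1 to b0
  b2←b3: walk b3→b2 to b0
  b6←b0: walk · to b0
  b6←b2: walk b2 to b0
  b6←b3: walk b3→b2 to b0
  b6←b5: walk b5→b3→b2 to b0
  b7←b5: walk b5→b3→b2 to b0
  b7←b6: walk b6 to b0
  b8←b5: walk b5→b3→b2 to b0
  b8←b6: walk b6 to b0
  b9←b4: walk b4→b2 to b0
  b9←b6: walk b6 to b0
  b9←b7: walk b7 to b0
  DF(b0)=∅
  DF(b1)={b2}
  DF(b2)={b2,b6,b7,b8,b9}
  DF(b3)={b2,b6,b7,b8}
  DF(b4)={b9}
  DF(b5)={b6,b7,b8}
  DF(b6)={b7,b8,b9}
  DF(b7)={b9}
  DF(b8)=∅
  DF(b9)=∅

φ for u: defs {b2,b7}
  DF⁺ = {b2,b6,b7,b8,b9}

Answer: ["b2", "b6", "b7", "b8", "b9"]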